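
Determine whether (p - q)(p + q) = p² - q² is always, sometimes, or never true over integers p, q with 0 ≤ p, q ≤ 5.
The identity holds for every pair in the range. For instance at (p, q) = (0, 5): both sides equal -25.

Answer: Always true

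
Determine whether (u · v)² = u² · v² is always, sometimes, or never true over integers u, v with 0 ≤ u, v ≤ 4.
The identity holds for every pair in the range. For instance at (u, v) = (4, 1): both sides equal 16.

Answer: Always true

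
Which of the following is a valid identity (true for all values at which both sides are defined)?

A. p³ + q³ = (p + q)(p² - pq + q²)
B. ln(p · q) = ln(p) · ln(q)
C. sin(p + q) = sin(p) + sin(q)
A: holds — e.g. at (3, 5), both sides equal 152.
B: fails at (1, 5) — LHS = ln(5) ≈ 1.609, RHS = 0.
C: fails at (1, 3) — LHS = sin(4) ≈ -0.7568, RHS = sin(3) + sin(1) ≈ 0.9826.

Answer: A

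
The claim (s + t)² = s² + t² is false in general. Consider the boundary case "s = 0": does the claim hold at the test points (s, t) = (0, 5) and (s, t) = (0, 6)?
Yes, holds at both test points

At (0, 5): LHS = 25, RHS = 25 → equal
At (0, 6): LHS = 36, RHS = 36 → equal

So the claim does hold at both of these boundary points, even though it is not an identity.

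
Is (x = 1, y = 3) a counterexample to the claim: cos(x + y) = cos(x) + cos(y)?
Yes

Substituting x = 1, y = 3:
LHS = cos(1 + 3) = cos(4) ≈ -0.6536
RHS = cos(1) + cos(3) ≈ -0.4497

Since LHS ≠ RHS, this pair disproves the claim.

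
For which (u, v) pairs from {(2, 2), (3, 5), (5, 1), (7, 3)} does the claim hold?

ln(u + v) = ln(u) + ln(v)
Testing each pair:
(2, 2): LHS = ln(4) ≈ 1.386, RHS = 2·ln(2) ≈ 1.386 → holds
(3, 5): LHS = ln(8) ≈ 2.079, RHS = ln(3) + ln(5) ≈ 2.708 → fails
(5, 1): LHS = ln(6) ≈ 1.792, RHS = ln(5) ≈ 1.609 → fails
(7, 3): LHS = ln(10) ≈ 2.303, RHS = ln(3) + ln(7) ≈ 3.045 → fails

1 of 4 pairs satisfies the claim.

Answer: (2, 2)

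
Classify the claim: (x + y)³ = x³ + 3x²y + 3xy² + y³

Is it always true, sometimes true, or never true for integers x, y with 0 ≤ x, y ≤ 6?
Always true

The identity holds for every pair in the range. For instance at (x, y) = (5, 3): both sides equal 512.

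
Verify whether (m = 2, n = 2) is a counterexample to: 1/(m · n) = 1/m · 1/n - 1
Yes

Substituting m = 2, n = 2:
LHS = 1/(2 · 2) = 1/4
RHS = 1/2 · 1/2 - 1 = -3/4

Since LHS ≠ RHS, this pair disproves the claim.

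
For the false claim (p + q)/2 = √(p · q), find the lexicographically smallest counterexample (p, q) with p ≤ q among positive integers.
At (1, 1): both sides equal 1, so it holds there.

Substituting (1, 2) into the claim:
LHS = (1 + 2)/2 = 3/2
RHS = √(1 · 2) = √(2) ≈ 1.414

Since LHS ≠ RHS, this pair disproves the claim, and no lexicographically smaller pair (p ≤ q, positive integers) does.

For instance (4, 6) is also a counterexample (LHS = 5, RHS = 2·√(6) ≈ 4.899), but it's lexicographically larger.

Answer: (p, q) = (1, 2)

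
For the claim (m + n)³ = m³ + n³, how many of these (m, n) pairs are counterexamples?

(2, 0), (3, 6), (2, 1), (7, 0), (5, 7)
3

Testing each pair:
(2, 0): LHS = 8, RHS = 8 → satisfies claim
(3, 6): LHS = 729, RHS = 243 → counterexample
(2, 1): LHS = 27, RHS = 9 → counterexample
(7, 0): LHS = 343, RHS = 343 → satisfies claim
(5, 7): LHS = 1728, RHS = 468 → counterexample

That makes 3 counterexamples.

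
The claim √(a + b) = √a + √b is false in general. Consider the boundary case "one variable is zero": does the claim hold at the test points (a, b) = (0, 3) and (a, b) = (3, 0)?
At (0, 3): LHS = √(3) ≈ 1.732, RHS = √(3) ≈ 1.732 → equal
At (3, 0): LHS = √(3) ≈ 1.732, RHS = √(3) ≈ 1.732 → equal

So the claim does hold at both of these boundary points, even though it is not an identity.

Answer: Yes, holds at both test points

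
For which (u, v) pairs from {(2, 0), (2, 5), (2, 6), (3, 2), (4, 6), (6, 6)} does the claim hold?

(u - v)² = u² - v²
Testing each pair:
(2, 0): LHS = 4, RHS = 4 → holds
(2, 5): LHS = 9, RHS = -21 → fails
(2, 6): LHS = 16, RHS = -32 → fails
(3, 2): LHS = 1, RHS = 5 → fails
(4, 6): LHS = 4, RHS = -20 → fails
(6, 6): LHS = 0, RHS = 0 → holds

2 of 6 pairs satisfy the claim.

Answer: (2, 0), (6, 6)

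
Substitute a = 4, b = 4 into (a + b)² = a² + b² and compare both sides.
LHS = (4 + 4)² = 64
RHS = 4² + 4² = 32

LHS ≠ RHS, so the equation does not hold here.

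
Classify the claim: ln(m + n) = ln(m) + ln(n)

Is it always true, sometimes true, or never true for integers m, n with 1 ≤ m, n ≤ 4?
It holds at (m, n) = (2, 2) (both sides equal ln(4) ≈ 1.386), but fails at (m, n) = (3, 3) (LHS = ln(6) ≈ 1.792, RHS = 2·ln(3) ≈ 2.197).

Answer: Sometimes true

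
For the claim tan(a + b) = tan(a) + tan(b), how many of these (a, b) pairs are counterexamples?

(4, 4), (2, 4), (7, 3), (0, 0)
Testing each pair:
(4, 4): LHS = tan(8) ≈ -6.8, RHS = 2·tan(4) ≈ 2.316 → counterexample
(2, 4): LHS = tan(6) ≈ -0.291, RHS = tan(2) + tan(4) ≈ -1.027 → counterexample
(7, 3): LHS = tan(10) ≈ 0.6484, RHS = tan(3) + tan(7) ≈ 0.7289 → counterexample
(0, 0): LHS = 0, RHS = 0 → satisfies claim

That makes 3 counterexamples.

Answer: 3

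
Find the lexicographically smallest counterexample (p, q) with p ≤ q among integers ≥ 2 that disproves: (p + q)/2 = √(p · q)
(p, q) = (2, 3)

Substituting (2, 3) into the claim:
LHS = (2 + 3)/2 = 5/2
RHS = √(2 · 3) = √(6) ≈ 2.449

Since LHS ≠ RHS, this pair disproves the claim, and no lexicographically smaller pair (p ≤ q, integers ≥ 2) does.

For instance (7, 8) is also a counterexample (LHS = 15/2, RHS = 2·√(14) ≈ 7.483), but it's lexicographically larger.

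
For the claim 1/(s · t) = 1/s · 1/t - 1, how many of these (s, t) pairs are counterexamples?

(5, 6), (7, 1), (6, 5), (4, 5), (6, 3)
Testing each pair:
(5, 6): LHS = 1/30, RHS = -29/30 → counterexample
(7, 1): LHS = 1/7, RHS = -6/7 → counterexample
(6, 5): LHS = 1/30, RHS = -29/30 → counterexample
(4, 5): LHS = 1/20, RHS = -19/20 → counterexample
(6, 3): LHS = 1/18, RHS = -17/18 → counterexample

That makes 5 counterexamples.

Answer: 5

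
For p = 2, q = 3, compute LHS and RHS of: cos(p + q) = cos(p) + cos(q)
LHS = cos(2 + 3) = cos(5) ≈ 0.2837
RHS = cos(2) + cos(3) ≈ -1.406

LHS ≠ RHS (they differ by about 1.69), so the equation does not hold here.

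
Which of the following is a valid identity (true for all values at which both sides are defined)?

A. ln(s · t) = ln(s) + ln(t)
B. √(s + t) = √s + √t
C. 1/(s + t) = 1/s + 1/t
A: holds — e.g. at (3, 5), both sides equal ln(15) ≈ 2.708.
B: fails at (2, 3) — LHS = √(5) ≈ 2.236, RHS = √(2) + √(3) ≈ 3.146.
C: fails at (3, 7) — LHS = 1/10, RHS = 10/21.

Answer: A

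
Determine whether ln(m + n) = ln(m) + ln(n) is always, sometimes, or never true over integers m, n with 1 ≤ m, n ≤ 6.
Sometimes true

It holds at (m, n) = (2, 2) (both sides equal ln(4) ≈ 1.386), but fails at (m, n) = (5, 3) (LHS = ln(8) ≈ 2.079, RHS = ln(3) + ln(5) ≈ 2.708).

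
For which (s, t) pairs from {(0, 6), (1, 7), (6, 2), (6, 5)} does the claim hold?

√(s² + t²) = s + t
(0, 6)

Testing each pair:
(0, 6): LHS = 6, RHS = 6 → holds
(1, 7): LHS = 5·√(2) ≈ 7.071, RHS = 8 → fails
(6, 2): LHS = 2·√(10) ≈ 6.325, RHS = 8 → fails
(6, 5): LHS = √(61) ≈ 7.81, RHS = 11 → fails

1 of 4 pairs satisfies the claim.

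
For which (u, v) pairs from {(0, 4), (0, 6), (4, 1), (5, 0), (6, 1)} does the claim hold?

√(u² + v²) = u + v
Testing each pair:
(0, 4): LHS = 4, RHS = 4 → holds
(0, 6): LHS = 6, RHS = 6 → holds
(4, 1): LHS = √(17) ≈ 4.123, RHS = 5 → fails
(5, 0): LHS = 5, RHS = 5 → holds
(6, 1): LHS = √(37) ≈ 6.083, RHS = 7 → fails

3 of 5 pairs satisfy the claim.

Answer: (0, 4), (0, 6), (5, 0)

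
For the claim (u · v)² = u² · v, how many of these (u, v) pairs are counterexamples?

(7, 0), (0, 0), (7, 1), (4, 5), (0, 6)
1

Testing each pair:
(7, 0): LHS = 0, RHS = 0 → satisfies claim
(0, 0): LHS = 0, RHS = 0 → satisfies claim
(7, 1): LHS = 49, RHS = 49 → satisfies claim
(4, 5): LHS = 400, RHS = 80 → counterexample
(0, 6): LHS = 0, RHS = 0 → satisfies claim

That makes 1 counterexample.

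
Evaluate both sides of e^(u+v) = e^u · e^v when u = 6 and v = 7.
LHS = e^(6+7) = e^13 ≈ 442413.4
RHS = e^6 · e^7 = e^13 ≈ 442413.4

LHS = RHS: the two sides agree.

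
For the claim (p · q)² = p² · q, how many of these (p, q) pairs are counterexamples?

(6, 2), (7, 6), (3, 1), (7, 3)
Testing each pair:
(6, 2): LHS = 144, RHS = 72 → counterexample
(7, 6): LHS = 1764, RHS = 294 → counterexample
(3, 1): LHS = 9, RHS = 9 → satisfies claim
(7, 3): LHS = 441, RHS = 147 → counterexample

That makes 3 counterexamples.

Answer: 3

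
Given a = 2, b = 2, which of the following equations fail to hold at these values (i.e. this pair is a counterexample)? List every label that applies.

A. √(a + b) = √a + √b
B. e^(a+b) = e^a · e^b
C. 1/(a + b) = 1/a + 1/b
A, C

Evaluating each claim at the given values:
A. LHS = 2, RHS = 2·√(2) ≈ 2.828 → fails here (LHS ≠ RHS)
B. LHS = e^4 ≈ 54.6, RHS = e^4 ≈ 54.6 → holds here (LHS = RHS)
C. LHS = 1/4, RHS = 1 → fails here (LHS ≠ RHS)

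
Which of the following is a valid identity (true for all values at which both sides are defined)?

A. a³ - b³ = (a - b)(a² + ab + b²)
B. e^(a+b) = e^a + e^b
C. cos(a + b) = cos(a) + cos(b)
A: holds — e.g. at (0, 1), both sides equal -1.
B: fails at (1, 5) — LHS = e^6 ≈ 403.4, RHS = e + e^5 ≈ 151.1.
C: fails at (3, 4) — LHS = cos(7) ≈ 0.7539, RHS = cos(3) + cos(4) ≈ -1.644.

Answer: A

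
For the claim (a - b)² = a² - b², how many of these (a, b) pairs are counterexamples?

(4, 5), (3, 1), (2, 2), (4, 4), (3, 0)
2

Testing each pair:
(4, 5): LHS = 1, RHS = -9 → counterexample
(3, 1): LHS = 4, RHS = 8 → counterexample
(2, 2): LHS = 0, RHS = 0 → satisfies claim
(4, 4): LHS = 0, RHS = 0 → satisfies claim
(3, 0): LHS = 9, RHS = 9 → satisfies claim

That makes 2 counterexamples.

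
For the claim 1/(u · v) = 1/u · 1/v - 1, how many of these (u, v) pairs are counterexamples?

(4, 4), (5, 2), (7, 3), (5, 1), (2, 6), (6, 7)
Testing each pair:
(4, 4): LHS = 1/16, RHS = -15/16 → counterexample
(5, 2): LHS = 1/10, RHS = -9/10 → counterexample
(7, 3): LHS = 1/21, RHS = -20/21 → counterexample
(5, 1): LHS = 1/5, RHS = -4/5 → counterexample
(2, 6): LHS = 1/12, RHS = -11/12 → counterexample
(6, 7): LHS = 1/42, RHS = -41/42 → counterexample

That makes 6 counterexamples.

Answer: 6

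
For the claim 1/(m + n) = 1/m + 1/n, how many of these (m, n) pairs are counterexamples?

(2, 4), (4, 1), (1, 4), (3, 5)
4

Testing each pair:
(2, 4): LHS = 1/6, RHS = 3/4 → counterexample
(4, 1): LHS = 1/5, RHS = 5/4 → counterexample
(1, 4): LHS = 1/5, RHS = 5/4 → counterexample
(3, 5): LHS = 1/8, RHS = 8/15 → counterexample

That makes 4 counterexamples.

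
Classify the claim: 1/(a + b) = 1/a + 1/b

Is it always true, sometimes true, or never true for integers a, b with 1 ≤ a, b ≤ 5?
Never true

The claim fails for every pair in the range. For instance at (a, b) = (1, 1): LHS = 1/2, RHS = 2.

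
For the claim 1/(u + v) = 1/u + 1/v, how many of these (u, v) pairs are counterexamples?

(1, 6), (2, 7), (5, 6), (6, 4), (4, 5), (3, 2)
Testing each pair:
(1, 6): LHS = 1/7, RHS = 7/6 → counterexample
(2, 7): LHS = 1/9, RHS = 9/14 → counterexample
(5, 6): LHS = 1/11, RHS = 11/30 → counterexample
(6, 4): LHS = 1/10, RHS = 5/12 → counterexample
(4, 5): LHS = 1/9, RHS = 9/20 → counterexample
(3, 2): LHS = 1/5, RHS = 5/6 → counterexample

That makes 6 counterexamples.

Answer: 6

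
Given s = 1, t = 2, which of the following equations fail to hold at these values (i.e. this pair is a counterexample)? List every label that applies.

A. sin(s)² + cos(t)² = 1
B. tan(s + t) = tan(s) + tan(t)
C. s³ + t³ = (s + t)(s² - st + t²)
Evaluating each claim at the given values:
A. LHS = cos(2)² + sin(1)² ≈ 0.8813, RHS = 1 → fails here (LHS ≠ RHS)
B. LHS = tan(3) ≈ -0.1425, RHS = tan(2) + tan(1) ≈ -0.6276 → fails here (LHS ≠ RHS)
C. LHS = 9, RHS = 9 → holds here (LHS = RHS)

Answer: A, B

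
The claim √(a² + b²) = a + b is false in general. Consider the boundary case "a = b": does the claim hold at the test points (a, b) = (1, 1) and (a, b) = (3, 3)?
No, fails at both test points

At (1, 1): LHS = √(2) ≈ 1.414 ≠ RHS = 2
At (3, 3): LHS = 3·√(2) ≈ 4.243 ≠ RHS = 6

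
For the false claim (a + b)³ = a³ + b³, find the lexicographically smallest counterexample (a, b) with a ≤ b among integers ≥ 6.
(a, b) = (6, 6)

Substituting (6, 6) into the claim:
LHS = (6 + 6)³ = 1728
RHS = 6³ + 6³ = 432

Since LHS ≠ RHS, this pair disproves the claim, and no lexicographically smaller pair (a ≤ b, integers ≥ 6) does.

For instance (9, 11) is also a counterexample (LHS = 8000, RHS = 2060), but it's lexicographically larger.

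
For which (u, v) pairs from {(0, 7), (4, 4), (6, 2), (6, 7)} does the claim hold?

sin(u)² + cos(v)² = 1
(4, 4)

Testing each pair:
(0, 7): LHS = cos(7)² ≈ 0.5684, RHS = 1 → fails
(4, 4): LHS = cos(4)² + sin(4)² = 1, RHS = 1 → holds
(6, 2): LHS = sin(6)² + cos(2)² ≈ 0.2513, RHS = 1 → fails
(6, 7): LHS = sin(6)² + cos(7)² ≈ 0.6464, RHS = 1 → fails

1 of 4 pairs satisfies the claim.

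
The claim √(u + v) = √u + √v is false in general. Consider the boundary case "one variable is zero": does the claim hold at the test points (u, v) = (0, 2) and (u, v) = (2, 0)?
At (0, 2): LHS = √(2) ≈ 1.414, RHS = √(2) ≈ 1.414 → equal
At (2, 0): LHS = √(2) ≈ 1.414, RHS = √(2) ≈ 1.414 → equal

So the claim does hold at both of these boundary points, even though it is not an identity.

Answer: Yes, holds at both test points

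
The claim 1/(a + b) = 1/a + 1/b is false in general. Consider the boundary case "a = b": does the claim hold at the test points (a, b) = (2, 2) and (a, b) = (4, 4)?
At (2, 2): LHS = 1/4 ≠ RHS = 1
At (4, 4): LHS = 1/8 ≠ RHS = 1/2

Answer: No, fails at both test points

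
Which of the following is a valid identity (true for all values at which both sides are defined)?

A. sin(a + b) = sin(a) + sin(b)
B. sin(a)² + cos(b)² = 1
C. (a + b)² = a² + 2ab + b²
A: fails at (2, 4) — LHS = sin(6) ≈ -0.2794, RHS = sin(4) + sin(2) ≈ 0.1525.
B: fails at (2, 4) — LHS = cos(4)² + sin(2)² ≈ 1.254, RHS = 1.
C: holds — e.g. at (1, 4), both sides equal 25.

Answer: C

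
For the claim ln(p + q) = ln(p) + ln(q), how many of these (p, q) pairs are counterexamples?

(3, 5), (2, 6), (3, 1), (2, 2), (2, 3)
4

Testing each pair:
(3, 5): LHS = ln(8) ≈ 2.079, RHS = ln(3) + ln(5) ≈ 2.708 → counterexample
(2, 6): LHS = ln(8) ≈ 2.079, RHS = ln(2) + ln(6) ≈ 2.485 → counterexample
(3, 1): LHS = ln(4) ≈ 1.386, RHS = ln(3) ≈ 1.099 → counterexample
(2, 2): LHS = ln(4) ≈ 1.386, RHS = 2·ln(2) ≈ 1.386 → satisfies claim
(2, 3): LHS = ln(5) ≈ 1.609, RHS = ln(2) + ln(3) ≈ 1.792 → counterexample

That makes 4 counterexamples.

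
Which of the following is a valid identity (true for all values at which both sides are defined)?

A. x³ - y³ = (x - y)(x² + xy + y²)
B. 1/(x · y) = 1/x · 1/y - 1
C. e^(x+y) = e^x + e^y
A

A: holds — e.g. at (4, 4), both sides equal 0.
B: fails at (2, 7) — LHS = 1/14, RHS = -13/14.
C: fails at (2, 3) — LHS = e^5 ≈ 148.4, RHS = e^2 + e^3 ≈ 27.47.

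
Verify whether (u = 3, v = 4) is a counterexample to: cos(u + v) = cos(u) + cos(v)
Substituting u = 3, v = 4:
LHS = cos(3 + 4) = cos(7) ≈ 0.7539
RHS = cos(3) + cos(4) ≈ -1.644

Since LHS ≠ RHS, this pair disproves the claim.

Answer: Yes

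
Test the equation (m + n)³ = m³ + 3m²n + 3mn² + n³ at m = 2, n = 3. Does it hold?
Substituting m = 2, n = 3:

LHS = (2 + 3)³ = 125
RHS = 2³ + 3·2²·3 + 3·2·3² + 3³ = 125

LHS = RHS, so the equation holds at this point.

Answer: Holds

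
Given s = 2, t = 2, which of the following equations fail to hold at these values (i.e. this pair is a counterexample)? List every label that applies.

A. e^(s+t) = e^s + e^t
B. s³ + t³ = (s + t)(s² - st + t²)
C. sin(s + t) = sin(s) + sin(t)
Evaluating each claim at the given values:
A. LHS = e^4 ≈ 54.6, RHS = 2·e^2 ≈ 14.78 → fails here (LHS ≠ RHS)
B. LHS = 16, RHS = 16 → holds here (LHS = RHS)
C. LHS = sin(4) ≈ -0.7568, RHS = 2·sin(2) ≈ 1.819 → fails here (LHS ≠ RHS)

Answer: A, C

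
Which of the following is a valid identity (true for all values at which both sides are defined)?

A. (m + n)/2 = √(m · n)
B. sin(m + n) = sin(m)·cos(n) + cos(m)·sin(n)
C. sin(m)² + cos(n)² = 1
B

A: fails at (2, 4) — LHS = 3, RHS = 2·√(2) ≈ 2.828.
B: holds — e.g. at (3, 5), both sides equal sin(8) ≈ 0.9894.
C: fails at (0, 1) — LHS = cos(1)² ≈ 0.2919, RHS = 1.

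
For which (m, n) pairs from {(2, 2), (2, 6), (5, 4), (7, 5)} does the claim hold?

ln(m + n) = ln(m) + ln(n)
(2, 2)

Testing each pair:
(2, 2): LHS = ln(4) ≈ 1.386, RHS = 2·ln(2) ≈ 1.386 → holds
(2, 6): LHS = ln(8) ≈ 2.079, RHS = ln(2) + ln(6) ≈ 2.485 → fails
(5, 4): LHS = ln(9) ≈ 2.197, RHS = ln(4) + ln(5) ≈ 2.996 → fails
(7, 5): LHS = ln(12) ≈ 2.485, RHS = ln(5) + ln(7) ≈ 3.555 → fails

1 of 4 pairs satisfies the claim.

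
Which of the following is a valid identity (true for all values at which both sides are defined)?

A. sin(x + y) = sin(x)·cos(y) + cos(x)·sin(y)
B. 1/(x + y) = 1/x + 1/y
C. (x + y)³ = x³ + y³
A

A: holds — e.g. at (5, 5), both sides equal sin(10) ≈ -0.544.
B: fails at (5, 8) — LHS = 1/13, RHS = 13/40.
C: fails at (1, 1) — LHS = 8, RHS = 2.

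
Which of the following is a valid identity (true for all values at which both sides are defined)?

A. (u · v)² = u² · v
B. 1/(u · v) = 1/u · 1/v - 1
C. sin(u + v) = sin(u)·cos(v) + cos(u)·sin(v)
A: fails at (2, 2) — LHS = 16, RHS = 8.
B: fails at (1, 5) — LHS = 1/5, RHS = -4/5.
C: holds — e.g. at (1, 5), both sides equal sin(6) ≈ -0.2794.

Answer: C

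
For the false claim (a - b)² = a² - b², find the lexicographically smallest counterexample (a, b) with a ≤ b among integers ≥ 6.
At (6, 6): both sides equal 0, so it holds there.

Substituting (6, 7) into the claim:
LHS = (6 - 7)² = 1
RHS = 6² - 7² = -13

Since LHS ≠ RHS, this pair disproves the claim, and no lexicographically smaller pair (a ≤ b, integers ≥ 6) does.

For instance (9, 11) is also a counterexample (LHS = 4, RHS = -40), but it's lexicographically larger.

Answer: (a, b) = (6, 7)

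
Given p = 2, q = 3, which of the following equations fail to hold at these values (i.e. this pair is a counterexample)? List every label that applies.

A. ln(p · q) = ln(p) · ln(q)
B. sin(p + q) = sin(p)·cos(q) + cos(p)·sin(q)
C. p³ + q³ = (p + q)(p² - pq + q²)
A

Evaluating each claim at the given values:
A. LHS = ln(6) ≈ 1.792, RHS = ln(2)·ln(3) ≈ 0.7615 → fails here (LHS ≠ RHS)
B. LHS = sin(5) ≈ -0.9589, RHS = sin(2)·cos(3) + sin(3)·cos(2) ≈ -0.9589 → holds here (LHS = RHS)
C. LHS = 35, RHS = 35 → holds here (LHS = RHS)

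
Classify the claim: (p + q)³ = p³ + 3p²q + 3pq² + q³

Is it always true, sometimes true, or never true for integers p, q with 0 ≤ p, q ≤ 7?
Always true

The identity holds for every pair in the range. For instance at (p, q) = (4, 6): both sides equal 1000.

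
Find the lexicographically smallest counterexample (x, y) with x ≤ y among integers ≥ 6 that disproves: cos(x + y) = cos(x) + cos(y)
(x, y) = (6, 6)

Substituting (6, 6) into the claim:
LHS = cos(6 + 6) = cos(12) ≈ 0.8439
RHS = cos(6) + cos(6) = 2·cos(6) ≈ 1.92

Since LHS ≠ RHS, this pair disproves the claim, and no lexicographically smaller pair (x ≤ y, integers ≥ 6) does.

For instance (10, 10) is also a counterexample (LHS = cos(20) ≈ 0.4081, RHS = 2·cos(10) ≈ -1.678), but it's lexicographically larger.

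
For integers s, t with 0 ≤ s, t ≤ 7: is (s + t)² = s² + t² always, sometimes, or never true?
It holds at (s, t) = (6, 0) (both sides equal 36), but fails at (s, t) = (3, 1) (LHS = 16, RHS = 10).

Answer: Sometimes true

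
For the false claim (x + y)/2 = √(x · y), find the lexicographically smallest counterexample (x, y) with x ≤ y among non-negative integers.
(x, y) = (0, 1)

Substituting (0, 1) into the claim:
LHS = (0 + 1)/2 = 1/2
RHS = √(0 · 1) = 0

Since LHS ≠ RHS, this pair disproves the claim, and no lexicographically smaller pair (x ≤ y, non-negative integers) does.

For instance (0, 3) is also a counterexample (LHS = 3/2, RHS = 0), but it's lexicographically larger.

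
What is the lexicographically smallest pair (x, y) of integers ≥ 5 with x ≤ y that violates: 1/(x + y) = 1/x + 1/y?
Substituting (5, 5) into the claim:
LHS = 1/(5 + 5) = 1/10
RHS = 1/5 + 1/5 = 2/5

Since LHS ≠ RHS, this pair disproves the claim, and no lexicographically smaller pair (x ≤ y, integers ≥ 5) does.

For instance (9, 10) is also a counterexample (LHS = 1/19, RHS = 19/90), but it's lexicographically larger.

Answer: (x, y) = (5, 5)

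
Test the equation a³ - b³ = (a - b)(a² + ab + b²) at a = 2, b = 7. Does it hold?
Substituting a = 2, b = 7:

LHS = 2³ - 7³ = -335
RHS = (2 - 7)(2² + 2·7 + 7²) = -335

LHS = RHS, so the equation holds at this point.

Answer: Holds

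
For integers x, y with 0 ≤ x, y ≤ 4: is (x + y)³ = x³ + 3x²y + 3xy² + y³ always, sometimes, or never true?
Always true

The identity holds for every pair in the range. For instance at (x, y) = (3, 2): both sides equal 125.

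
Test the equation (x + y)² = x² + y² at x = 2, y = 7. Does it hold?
Fails

Substituting x = 2, y = 7:

LHS = (2 + 7)² = 81
RHS = 2² + 7² = 53

LHS ≠ RHS, so the equation does not hold at this point.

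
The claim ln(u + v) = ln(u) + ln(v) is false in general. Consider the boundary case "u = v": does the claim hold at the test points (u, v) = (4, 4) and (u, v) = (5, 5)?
At (4, 4): LHS = ln(8) ≈ 2.079 ≠ RHS = 2·ln(4) ≈ 2.773
At (5, 5): LHS = ln(10) ≈ 2.303 ≠ RHS = 2·ln(5) ≈ 3.219

Answer: No, fails at both test points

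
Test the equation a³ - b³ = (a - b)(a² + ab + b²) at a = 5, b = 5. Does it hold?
Holds

Substituting a = 5, b = 5:

LHS = 5³ - 5³ = 0
RHS = (5 - 5)(5² + 5·5 + 5²) = 0

LHS = RHS, so the equation holds at this point.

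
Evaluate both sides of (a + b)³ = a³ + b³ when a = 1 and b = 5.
LHS = (1 + 5)³ = 216
RHS = 1³ + 5³ = 126

LHS ≠ RHS, so the equation does not hold here.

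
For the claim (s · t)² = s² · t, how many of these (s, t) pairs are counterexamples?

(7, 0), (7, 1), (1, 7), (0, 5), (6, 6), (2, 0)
2

Testing each pair:
(7, 0): LHS = 0, RHS = 0 → satisfies claim
(7, 1): LHS = 49, RHS = 49 → satisfies claim
(1, 7): LHS = 49, RHS = 7 → counterexample
(0, 5): LHS = 0, RHS = 0 → satisfies claim
(6, 6): LHS = 1296, RHS = 216 → counterexample
(2, 0): LHS = 0, RHS = 0 → satisfies claim

That makes 2 counterexamples.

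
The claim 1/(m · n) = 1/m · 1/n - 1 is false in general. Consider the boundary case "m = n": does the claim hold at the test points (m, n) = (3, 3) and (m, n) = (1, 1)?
At (3, 3): LHS = 1/9 ≠ RHS = -8/9
At (1, 1): LHS = 1 ≠ RHS = 0

Answer: No, fails at both test points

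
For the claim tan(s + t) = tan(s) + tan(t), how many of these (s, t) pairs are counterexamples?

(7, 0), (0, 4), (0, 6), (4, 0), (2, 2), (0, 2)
1

Testing each pair:
(7, 0): LHS = tan(7) ≈ 0.8714, RHS = tan(7) ≈ 0.8714 → satisfies claim
(0, 4): LHS = tan(4) ≈ 1.158, RHS = tan(4) ≈ 1.158 → satisfies claim
(0, 6): LHS = tan(6) ≈ -0.291, RHS = tan(6) ≈ -0.291 → satisfies claim
(4, 0): LHS = tan(4) ≈ 1.158, RHS = tan(4) ≈ 1.158 → satisfies claim
(2, 2): LHS = tan(4) ≈ 1.158, RHS = 2·tan(2) ≈ -4.37 → counterexample
(0, 2): LHS = tan(2) ≈ -2.185, RHS = tan(2) ≈ -2.185 → satisfies claim

That makes 1 counterexample.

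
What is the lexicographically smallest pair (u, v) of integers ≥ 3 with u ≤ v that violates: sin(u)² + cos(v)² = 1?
(u, v) = (3, 4)

Substituting (3, 4) into the claim:
LHS = sin(3)² + cos(4)² ≈ 0.4472
RHS = 1

Since LHS ≠ RHS, this pair disproves the claim, and no lexicographically smaller pair (u ≤ v, integers ≥ 3) does.

For instance (3, 10) is also a counterexample (LHS = sin(3)² + cos(10)² ≈ 0.724, RHS = 1), but it's lexicographically larger.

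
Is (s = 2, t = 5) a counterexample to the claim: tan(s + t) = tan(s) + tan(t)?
Yes

Substituting s = 2, t = 5:
LHS = tan(2 + 5) = tan(7) ≈ 0.8714
RHS = tan(2) + tan(5) ≈ -5.566

Since LHS ≠ RHS, this pair disproves the claim.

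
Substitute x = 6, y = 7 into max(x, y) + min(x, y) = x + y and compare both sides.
LHS = max(6, 7) + min(6, 7) = 13
RHS = 6 + 7 = 13

LHS = RHS: the two sides agree.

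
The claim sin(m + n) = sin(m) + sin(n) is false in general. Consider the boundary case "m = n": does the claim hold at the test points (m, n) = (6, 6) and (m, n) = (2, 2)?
At (6, 6): LHS = sin(12) ≈ -0.5366 ≠ RHS = 2·sin(6) ≈ -0.5588
At (2, 2): LHS = sin(4) ≈ -0.7568 ≠ RHS = 2·sin(2) ≈ 1.819

Answer: No, fails at both test points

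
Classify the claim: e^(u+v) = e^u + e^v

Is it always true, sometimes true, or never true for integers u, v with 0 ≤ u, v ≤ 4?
The claim fails for every pair in the range. For instance at (u, v) = (2, 3): LHS = e^5 ≈ 148.4, RHS = e^2 + e^3 ≈ 27.47.

Answer: Never true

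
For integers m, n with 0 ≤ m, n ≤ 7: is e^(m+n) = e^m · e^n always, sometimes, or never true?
The identity holds for every pair in the range. For instance at (m, n) = (5, 7): both sides equal e^12 ≈ 162754.8.

Answer: Always true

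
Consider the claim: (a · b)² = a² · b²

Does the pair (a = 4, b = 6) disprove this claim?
Substituting a = 4, b = 6:
LHS = (4 · 6)² = 576
RHS = 4² · 6² = 576

The sides agree, so this pair does not disprove the claim.

Answer: No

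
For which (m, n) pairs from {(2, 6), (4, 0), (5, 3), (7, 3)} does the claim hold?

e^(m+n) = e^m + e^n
None

Testing each pair:
(2, 6): LHS = e^8 ≈ 2981, RHS = e^2 + e^6 ≈ 410.8 → fails
(4, 0): LHS = e^4 ≈ 54.6, RHS = 1 + e^4 ≈ 55.6 → fails
(5, 3): LHS = e^8 ≈ 2981, RHS = e^3 + e^5 ≈ 168.5 → fails
(7, 3): LHS = e^10 ≈ 22026.5, RHS = e^3 + e^7 ≈ 1117 → fails

No pair satisfies the claim.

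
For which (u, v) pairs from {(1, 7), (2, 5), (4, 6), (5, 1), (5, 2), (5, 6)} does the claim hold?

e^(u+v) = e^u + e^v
Testing each pair:
(1, 7): LHS = e^8 ≈ 2981, RHS = e + e^7 ≈ 1099 → fails
(2, 5): LHS = e^7 ≈ 1097, RHS = e^2 + e^5 ≈ 155.8 → fails
(4, 6): LHS = e^10 ≈ 22026.5, RHS = e^4 + e^6 ≈ 458 → fails
(5, 1): LHS = e^6 ≈ 403.4, RHS = e + e^5 ≈ 151.1 → fails
(5, 2): LHS = e^7 ≈ 1097, RHS = e^2 + e^5 ≈ 155.8 → fails
(5, 6): LHS = e^11 ≈ 59874.1, RHS = e^5 + e^6 ≈ 551.8 → fails

No pair satisfies the claim.

Answer: None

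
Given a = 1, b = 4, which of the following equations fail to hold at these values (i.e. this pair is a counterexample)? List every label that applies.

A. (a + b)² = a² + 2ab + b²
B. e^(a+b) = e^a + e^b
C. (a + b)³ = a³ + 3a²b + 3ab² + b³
Evaluating each claim at the given values:
A. LHS = 25, RHS = 25 → holds here (LHS = RHS)
B. LHS = e^5 ≈ 148.4, RHS = e + e^4 ≈ 57.32 → fails here (LHS ≠ RHS)
C. LHS = 125, RHS = 125 → holds here (LHS = RHS)

Answer: B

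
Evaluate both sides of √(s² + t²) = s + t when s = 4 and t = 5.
LHS = √(4² + 5²) = √(41) ≈ 6.403
RHS = 4 + 5 = 9

LHS ≠ RHS (they differ by about 2.597), so the equation does not hold here.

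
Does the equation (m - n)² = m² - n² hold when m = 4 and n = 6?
Substituting m = 4, n = 6:

LHS = (4 - 6)² = 4
RHS = 4² - 6² = -20

LHS ≠ RHS, so the equation does not hold at this point.

Answer: Fails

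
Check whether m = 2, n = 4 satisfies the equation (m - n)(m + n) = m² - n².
Substituting m = 2, n = 4:

LHS = (2 - 4)(2 + 4) = -12
RHS = 2² - 4² = -12

LHS = RHS, so the equation holds at this point.

Answer: Holds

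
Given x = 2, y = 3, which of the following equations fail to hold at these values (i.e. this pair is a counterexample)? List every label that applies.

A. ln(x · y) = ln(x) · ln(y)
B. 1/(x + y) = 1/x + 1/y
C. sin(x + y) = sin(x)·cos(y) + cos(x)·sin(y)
Evaluating each claim at the given values:
A. LHS = ln(6) ≈ 1.792, RHS = ln(2)·ln(3) ≈ 0.7615 → fails here (LHS ≠ RHS)
B. LHS = 1/5, RHS = 5/6 → fails here (LHS ≠ RHS)
C. LHS = sin(5) ≈ -0.9589, RHS = sin(2)·cos(3) + sin(3)·cos(2) ≈ -0.9589 → holds here (LHS = RHS)

Answer: A, B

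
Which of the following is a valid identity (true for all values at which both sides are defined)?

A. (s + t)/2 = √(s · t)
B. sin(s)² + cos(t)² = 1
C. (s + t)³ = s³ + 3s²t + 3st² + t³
C

A: fails at (5, 8) — LHS = 13/2, RHS = 2·√(10) ≈ 6.325.
B: fails at (3, 4) — LHS = sin(3)² + cos(4)² ≈ 0.4472, RHS = 1.
C: holds — e.g. at (2, 4), both sides equal 216.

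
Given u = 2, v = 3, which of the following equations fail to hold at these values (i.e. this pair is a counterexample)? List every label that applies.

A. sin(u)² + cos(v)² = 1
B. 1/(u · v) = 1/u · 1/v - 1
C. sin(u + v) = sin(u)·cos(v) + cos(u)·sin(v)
A, B

Evaluating each claim at the given values:
A. LHS = sin(2)² + cos(3)² ≈ 1.807, RHS = 1 → fails here (LHS ≠ RHS)
B. LHS = 1/6, RHS = -5/6 → fails here (LHS ≠ RHS)
C. LHS = sin(5) ≈ -0.9589, RHS = sin(2)·cos(3) + sin(3)·cos(2) ≈ -0.9589 → holds here (LHS = RHS)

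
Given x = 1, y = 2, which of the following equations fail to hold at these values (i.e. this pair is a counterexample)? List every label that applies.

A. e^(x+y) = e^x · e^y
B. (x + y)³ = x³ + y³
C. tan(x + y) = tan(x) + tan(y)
B, C

Evaluating each claim at the given values:
A. LHS = e^3 ≈ 20.09, RHS = e^3 ≈ 20.09 → holds here (LHS = RHS)
B. LHS = 27, RHS = 9 → fails here (LHS ≠ RHS)
C. LHS = tan(3) ≈ -0.1425, RHS = tan(2) + tan(1) ≈ -0.6276 → fails here (LHS ≠ RHS)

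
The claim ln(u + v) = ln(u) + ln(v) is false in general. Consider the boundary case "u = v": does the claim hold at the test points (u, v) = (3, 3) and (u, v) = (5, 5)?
No, fails at both test points

At (3, 3): LHS = ln(6) ≈ 1.792 ≠ RHS = 2·ln(3) ≈ 2.197
At (5, 5): LHS = ln(10) ≈ 2.303 ≠ RHS = 2·ln(5) ≈ 3.219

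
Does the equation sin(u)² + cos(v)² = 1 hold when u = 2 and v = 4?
Substituting u = 2, v = 4:

LHS = sin(2)² + cos(4)² ≈ 1.254
RHS = 1

LHS ≠ RHS, so the equation does not hold at this point.

Answer: Fails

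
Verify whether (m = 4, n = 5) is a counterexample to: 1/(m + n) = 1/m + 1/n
Substituting m = 4, n = 5:
LHS = 1/(4 + 5) = 1/9
RHS = 1/4 + 1/5 = 9/20

Since LHS ≠ RHS, this pair disproves the claim.

Answer: Yes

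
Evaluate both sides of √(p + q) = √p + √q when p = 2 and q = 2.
LHS = √(2 + 2) = 2
RHS = √2 + √2 = 2·√(2) ≈ 2.828

LHS ≠ RHS (they differ by about 0.8284), so the equation does not hold here.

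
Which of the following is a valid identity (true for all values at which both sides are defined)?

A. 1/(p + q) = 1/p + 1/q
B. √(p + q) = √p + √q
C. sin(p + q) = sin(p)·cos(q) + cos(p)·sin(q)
A: fails at (2, 7) — LHS = 1/9, RHS = 9/14.
B: fails at (4, 5) — LHS = 3, RHS = 2 + √(5) ≈ 4.236.
C: holds — e.g. at (1, 4), both sides equal sin(5) ≈ -0.9589.

Answer: C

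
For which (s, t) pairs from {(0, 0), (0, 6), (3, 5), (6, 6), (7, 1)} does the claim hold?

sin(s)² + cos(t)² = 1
(0, 0), (6, 6)

Testing each pair:
(0, 0): LHS = 1, RHS = 1 → holds
(0, 6): LHS = cos(6)² ≈ 0.9219, RHS = 1 → fails
(3, 5): LHS = sin(3)² + cos(5)² ≈ 0.1004, RHS = 1 → fails
(6, 6): LHS = sin(6)² + cos(6)² = 1, RHS = 1 → holds
(7, 1): LHS = cos(1)² + sin(7)² ≈ 0.7236, RHS = 1 → fails

2 of 5 pairs satisfy the claim.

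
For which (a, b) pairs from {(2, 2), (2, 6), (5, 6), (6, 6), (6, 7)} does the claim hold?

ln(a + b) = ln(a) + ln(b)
(2, 2)

Testing each pair:
(2, 2): LHS = ln(4) ≈ 1.386, RHS = 2·ln(2) ≈ 1.386 → holds
(2, 6): LHS = ln(8) ≈ 2.079, RHS = ln(2) + ln(6) ≈ 2.485 → fails
(5, 6): LHS = ln(11) ≈ 2.398, RHS = ln(5) + ln(6) ≈ 3.401 → fails
(6, 6): LHS = ln(12) ≈ 2.485, RHS = 2·ln(6) ≈ 3.584 → fails
(6, 7): LHS = ln(13) ≈ 2.565, RHS = ln(6) + ln(7) ≈ 3.738 → fails

1 of 5 pairs satisfies the claim.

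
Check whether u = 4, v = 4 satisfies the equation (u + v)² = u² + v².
Fails

Substituting u = 4, v = 4:

LHS = (4 + 4)² = 64
RHS = 4² + 4² = 32

LHS ≠ RHS, so the equation does not hold at this point.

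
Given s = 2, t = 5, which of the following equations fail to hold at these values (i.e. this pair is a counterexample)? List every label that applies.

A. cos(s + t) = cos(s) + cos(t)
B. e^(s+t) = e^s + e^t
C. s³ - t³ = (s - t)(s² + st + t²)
A, B

Evaluating each claim at the given values:
A. LHS = cos(7) ≈ 0.7539, RHS = cos(2) + cos(5) ≈ -0.1325 → fails here (LHS ≠ RHS)
B. LHS = e^7 ≈ 1097, RHS = e^2 + e^5 ≈ 155.8 → fails here (LHS ≠ RHS)
C. LHS = -117, RHS = -117 → holds here (LHS = RHS)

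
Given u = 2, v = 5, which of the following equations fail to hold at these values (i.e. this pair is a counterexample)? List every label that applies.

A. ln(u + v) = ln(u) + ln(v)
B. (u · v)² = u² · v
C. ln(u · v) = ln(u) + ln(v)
Evaluating each claim at the given values:
A. LHS = ln(7) ≈ 1.946, RHS = ln(2) + ln(5) ≈ 2.303 → fails here (LHS ≠ RHS)
B. LHS = 100, RHS = 20 → fails here (LHS ≠ RHS)
C. LHS = ln(10) ≈ 2.303, RHS = ln(2) + ln(5) ≈ 2.303 → holds here (LHS = RHS)

Answer: A, B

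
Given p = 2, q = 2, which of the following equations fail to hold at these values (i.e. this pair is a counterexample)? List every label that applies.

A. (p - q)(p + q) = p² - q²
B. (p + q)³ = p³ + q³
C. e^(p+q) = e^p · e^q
Evaluating each claim at the given values:
A. LHS = 0, RHS = 0 → holds here (LHS = RHS)
B. LHS = 64, RHS = 16 → fails here (LHS ≠ RHS)
C. LHS = e^4 ≈ 54.6, RHS = e^4 ≈ 54.6 → holds here (LHS = RHS)

Answer: B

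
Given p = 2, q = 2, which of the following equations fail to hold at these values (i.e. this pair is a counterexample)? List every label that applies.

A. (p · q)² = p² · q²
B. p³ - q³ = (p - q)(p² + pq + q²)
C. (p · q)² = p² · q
Evaluating each claim at the given values:
A. LHS = 16, RHS = 16 → holds here (LHS = RHS)
B. LHS = 0, RHS = 0 → holds here (LHS = RHS)
C. LHS = 16, RHS = 8 → fails here (LHS ≠ RHS)

Answer: C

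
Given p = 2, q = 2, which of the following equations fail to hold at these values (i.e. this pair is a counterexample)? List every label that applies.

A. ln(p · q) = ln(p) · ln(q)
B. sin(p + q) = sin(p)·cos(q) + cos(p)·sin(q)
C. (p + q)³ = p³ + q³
Evaluating each claim at the given values:
A. LHS = ln(4) ≈ 1.386, RHS = ln(2)² ≈ 0.4805 → fails here (LHS ≠ RHS)
B. LHS = sin(4) ≈ -0.7568, RHS = 2·sin(2)·cos(2) ≈ -0.7568 → holds here (LHS = RHS)
C. LHS = 64, RHS = 16 → fails here (LHS ≠ RHS)

Answer: A, C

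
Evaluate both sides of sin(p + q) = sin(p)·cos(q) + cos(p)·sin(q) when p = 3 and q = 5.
LHS = sin(3 + 5) = sin(8) ≈ 0.9894
RHS = sin(3)·cos(5) + cos(3)·sin(5) = sin(3)·cos(5) + sin(5)·cos(3) ≈ 0.9894

LHS = RHS: the two sides agree.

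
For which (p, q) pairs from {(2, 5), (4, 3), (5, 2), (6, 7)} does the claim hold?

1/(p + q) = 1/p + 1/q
None

Testing each pair:
(2, 5): LHS = 1/7, RHS = 7/10 → fails
(4, 3): LHS = 1/7, RHS = 7/12 → fails
(5, 2): LHS = 1/7, RHS = 7/10 → fails
(6, 7): LHS = 1/13, RHS = 13/42 → fails

No pair satisfies the claim.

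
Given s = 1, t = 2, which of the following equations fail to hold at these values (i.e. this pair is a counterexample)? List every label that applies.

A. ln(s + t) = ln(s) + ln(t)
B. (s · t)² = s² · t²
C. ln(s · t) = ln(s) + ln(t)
A

Evaluating each claim at the given values:
A. LHS = ln(3) ≈ 1.099, RHS = ln(2) ≈ 0.6931 → fails here (LHS ≠ RHS)
B. LHS = 4, RHS = 4 → holds here (LHS = RHS)
C. LHS = ln(2) ≈ 0.6931, RHS = ln(2) ≈ 0.6931 → holds here (LHS = RHS)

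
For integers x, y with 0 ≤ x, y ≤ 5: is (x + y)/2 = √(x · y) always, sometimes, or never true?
It holds at (x, y) = (3, 3) (both sides equal 3), but fails at (x, y) = (3, 0) (LHS = 3/2, RHS = 0).

Answer: Sometimes true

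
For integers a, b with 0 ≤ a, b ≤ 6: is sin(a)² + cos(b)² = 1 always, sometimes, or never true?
It holds at (a, b) = (0, 0) (both sides equal 1), but fails at (a, b) = (6, 1) (LHS = sin(6)² + cos(1)² ≈ 0.37, RHS = 1).

Answer: Sometimes true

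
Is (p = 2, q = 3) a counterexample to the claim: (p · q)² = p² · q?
Substituting p = 2, q = 3:
LHS = (2 · 3)² = 36
RHS = 2² · 3 = 12

Since LHS ≠ RHS, this pair disproves the claim.

Answer: Yes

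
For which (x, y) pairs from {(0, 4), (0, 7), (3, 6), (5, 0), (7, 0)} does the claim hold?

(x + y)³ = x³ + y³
(0, 4), (0, 7), (5, 0), (7, 0)

Testing each pair:
(0, 4): LHS = 64, RHS = 64 → holds
(0, 7): LHS = 343, RHS = 343 → holds
(3, 6): LHS = 729, RHS = 243 → fails
(5, 0): LHS = 125, RHS = 125 → holds
(7, 0): LHS = 343, RHS = 343 → holds

4 of 5 pairs satisfy the claim.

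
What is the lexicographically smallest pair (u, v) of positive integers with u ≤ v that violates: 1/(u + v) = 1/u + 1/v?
(u, v) = (1, 1)

Substituting (1, 1) into the claim:
LHS = 1/(1 + 1) = 1/2
RHS = 1/1 + 1/1 = 2

Since LHS ≠ RHS, this pair disproves the claim, and no lexicographically smaller pair (u ≤ v, positive integers) does.

For instance (1, 2) is also a counterexample (LHS = 1/3, RHS = 3/2), but it's lexicographically larger.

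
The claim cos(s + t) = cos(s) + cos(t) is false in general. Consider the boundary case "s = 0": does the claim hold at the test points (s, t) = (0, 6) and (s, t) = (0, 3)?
No, fails at both test points

At (0, 6): LHS = cos(6) ≈ 0.9602 ≠ RHS = cos(6) + 1 ≈ 1.96
At (0, 3): LHS = cos(3) ≈ -0.99 ≠ RHS = cos(3) + 1 ≈ 0.01001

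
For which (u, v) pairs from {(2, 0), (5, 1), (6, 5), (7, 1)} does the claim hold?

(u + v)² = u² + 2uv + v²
All pairs

Testing each pair:
(2, 0): LHS = 4, RHS = 4 → holds
(5, 1): LHS = 36, RHS = 36 → holds
(6, 5): LHS = 121, RHS = 121 → holds
(7, 1): LHS = 64, RHS = 64 → holds

Every pair satisfies the claim.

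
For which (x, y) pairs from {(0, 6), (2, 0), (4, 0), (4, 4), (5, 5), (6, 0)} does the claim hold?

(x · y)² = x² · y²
All pairs

Testing each pair:
(0, 6): LHS = 0, RHS = 0 → holds
(2, 0): LHS = 0, RHS = 0 → holds
(4, 0): LHS = 0, RHS = 0 → holds
(4, 4): LHS = 256, RHS = 256 → holds
(5, 5): LHS = 625, RHS = 625 → holds
(6, 0): LHS = 0, RHS = 0 → holds

Every pair satisfies the claim.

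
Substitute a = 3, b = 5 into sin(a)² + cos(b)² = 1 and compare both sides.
LHS = sin(3)² + cos(5)² ≈ 0.1004
RHS = 1

LHS ≠ RHS (they differ by about 0.8996), so the equation does not hold here.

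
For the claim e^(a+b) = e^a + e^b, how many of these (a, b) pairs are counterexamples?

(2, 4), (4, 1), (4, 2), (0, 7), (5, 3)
Testing each pair:
(2, 4): LHS = e^6 ≈ 403.4, RHS = e^2 + e^4 ≈ 61.99 → counterexample
(4, 1): LHS = e^5 ≈ 148.4, RHS = e + e^4 ≈ 57.32 → counterexample
(4, 2): LHS = e^6 ≈ 403.4, RHS = e^2 + e^4 ≈ 61.99 → counterexample
(0, 7): LHS = e^7 ≈ 1097, RHS = 1 + e^7 ≈ 1098 → counterexample
(5, 3): LHS = e^8 ≈ 2981, RHS = e^3 + e^5 ≈ 168.5 → counterexample

That makes 5 counterexamples.

Answer: 5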